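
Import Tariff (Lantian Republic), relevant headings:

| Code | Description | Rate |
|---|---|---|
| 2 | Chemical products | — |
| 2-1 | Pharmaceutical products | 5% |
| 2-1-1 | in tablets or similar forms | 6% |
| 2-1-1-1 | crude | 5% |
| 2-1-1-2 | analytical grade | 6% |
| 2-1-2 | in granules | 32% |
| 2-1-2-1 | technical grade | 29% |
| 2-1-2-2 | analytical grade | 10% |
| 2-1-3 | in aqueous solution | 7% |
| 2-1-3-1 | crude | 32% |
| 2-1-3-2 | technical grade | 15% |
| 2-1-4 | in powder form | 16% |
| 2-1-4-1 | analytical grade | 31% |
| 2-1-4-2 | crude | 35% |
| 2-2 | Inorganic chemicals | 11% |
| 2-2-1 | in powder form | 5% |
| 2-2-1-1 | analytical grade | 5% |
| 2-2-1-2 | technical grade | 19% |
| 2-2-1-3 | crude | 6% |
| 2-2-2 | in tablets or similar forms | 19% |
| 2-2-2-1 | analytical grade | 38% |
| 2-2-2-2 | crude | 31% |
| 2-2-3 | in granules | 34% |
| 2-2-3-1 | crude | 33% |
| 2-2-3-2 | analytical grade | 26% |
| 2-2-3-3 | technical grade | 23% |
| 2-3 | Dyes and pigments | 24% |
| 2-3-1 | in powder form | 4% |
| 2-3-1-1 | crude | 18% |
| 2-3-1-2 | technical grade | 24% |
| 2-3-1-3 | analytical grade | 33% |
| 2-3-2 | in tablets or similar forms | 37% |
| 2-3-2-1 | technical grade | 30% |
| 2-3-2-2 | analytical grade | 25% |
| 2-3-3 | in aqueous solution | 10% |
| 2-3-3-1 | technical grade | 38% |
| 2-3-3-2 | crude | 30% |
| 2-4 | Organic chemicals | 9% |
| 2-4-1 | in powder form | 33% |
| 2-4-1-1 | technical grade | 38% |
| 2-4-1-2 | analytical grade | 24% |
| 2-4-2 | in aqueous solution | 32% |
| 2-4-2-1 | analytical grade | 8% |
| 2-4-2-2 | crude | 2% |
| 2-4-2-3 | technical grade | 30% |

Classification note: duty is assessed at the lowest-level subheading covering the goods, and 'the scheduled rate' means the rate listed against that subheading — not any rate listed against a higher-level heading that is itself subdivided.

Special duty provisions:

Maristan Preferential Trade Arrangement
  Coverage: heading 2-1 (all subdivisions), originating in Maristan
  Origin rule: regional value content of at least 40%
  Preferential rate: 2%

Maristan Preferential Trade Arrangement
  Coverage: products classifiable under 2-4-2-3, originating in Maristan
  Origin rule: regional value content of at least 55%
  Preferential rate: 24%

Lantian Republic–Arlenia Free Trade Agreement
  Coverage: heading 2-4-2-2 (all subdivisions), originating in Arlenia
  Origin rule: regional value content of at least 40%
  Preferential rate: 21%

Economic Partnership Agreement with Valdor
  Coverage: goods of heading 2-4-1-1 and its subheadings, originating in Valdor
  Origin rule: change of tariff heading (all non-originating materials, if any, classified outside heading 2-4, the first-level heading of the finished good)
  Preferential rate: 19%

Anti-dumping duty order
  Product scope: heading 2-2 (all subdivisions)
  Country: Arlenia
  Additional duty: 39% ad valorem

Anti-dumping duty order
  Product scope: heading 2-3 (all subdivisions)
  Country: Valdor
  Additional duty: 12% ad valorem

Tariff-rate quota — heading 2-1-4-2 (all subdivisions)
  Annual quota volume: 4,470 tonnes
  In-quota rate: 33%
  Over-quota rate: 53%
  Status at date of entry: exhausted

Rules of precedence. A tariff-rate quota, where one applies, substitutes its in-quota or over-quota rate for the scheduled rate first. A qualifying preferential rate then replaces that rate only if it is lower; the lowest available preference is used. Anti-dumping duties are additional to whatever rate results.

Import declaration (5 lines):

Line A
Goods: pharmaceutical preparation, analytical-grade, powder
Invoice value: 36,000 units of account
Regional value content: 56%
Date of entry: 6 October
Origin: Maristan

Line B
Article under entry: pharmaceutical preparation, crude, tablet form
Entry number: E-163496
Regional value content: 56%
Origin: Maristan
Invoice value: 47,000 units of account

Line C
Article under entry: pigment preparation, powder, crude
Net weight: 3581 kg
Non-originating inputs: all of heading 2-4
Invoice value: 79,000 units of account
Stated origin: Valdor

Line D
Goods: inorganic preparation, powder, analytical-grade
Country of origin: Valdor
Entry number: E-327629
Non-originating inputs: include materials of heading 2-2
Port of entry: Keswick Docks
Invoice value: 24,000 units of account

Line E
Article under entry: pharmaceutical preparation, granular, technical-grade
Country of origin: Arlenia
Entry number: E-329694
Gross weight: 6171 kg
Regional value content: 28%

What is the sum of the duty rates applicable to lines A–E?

Line A: pharmaceutical → 2-1; powder → 2-1-4; analytical-grade → 2-1-4-1. Scheduled 31%. Maristan agreement on 2-1: RVC ≥ 40% → 2% available; Maristan agreement on 2-4-2-3: 2-1-4-1 not covered; preferential 2%. → 2%.
Line B: pharmaceutical → 2-1; tablet form → 2-1-1; crude → 2-1-1-1. Scheduled 5%. Maristan agreement on 2-1: RVC ≥ 40% → 2% available; Maristan agreement on 2-4-2-3: 2-1-1-1 not covered; preferential 2%. → 2%.
Line C: pigment → 2-3; powder → 2-3-1; crude → 2-3-1-1. Scheduled 18%. Valdor agreement on 2-4-1-1: 2-3-1-1 not covered; anti-dumping (Valdor, 2-3): +12%; total 18% + 12% = 30%. → 30%.
Line D: inorganic → 2-2; powder → 2-2-1; analytical-grade → 2-2-1-1. Scheduled 5%. Valdor agreement on 2-4-1-1: 2-2-1-1 not covered. → 5%.
Line E: pharmaceutical → 2-1; granular → 2-1-2; technical-grade → 2-1-2-1. Scheduled 29%. Arlenia agreement on 2-4-2-2: 2-1-2-1 not covered. → 29%.
Sum: 2% + 2% + 30% + 5% + 29% = 68%.

68%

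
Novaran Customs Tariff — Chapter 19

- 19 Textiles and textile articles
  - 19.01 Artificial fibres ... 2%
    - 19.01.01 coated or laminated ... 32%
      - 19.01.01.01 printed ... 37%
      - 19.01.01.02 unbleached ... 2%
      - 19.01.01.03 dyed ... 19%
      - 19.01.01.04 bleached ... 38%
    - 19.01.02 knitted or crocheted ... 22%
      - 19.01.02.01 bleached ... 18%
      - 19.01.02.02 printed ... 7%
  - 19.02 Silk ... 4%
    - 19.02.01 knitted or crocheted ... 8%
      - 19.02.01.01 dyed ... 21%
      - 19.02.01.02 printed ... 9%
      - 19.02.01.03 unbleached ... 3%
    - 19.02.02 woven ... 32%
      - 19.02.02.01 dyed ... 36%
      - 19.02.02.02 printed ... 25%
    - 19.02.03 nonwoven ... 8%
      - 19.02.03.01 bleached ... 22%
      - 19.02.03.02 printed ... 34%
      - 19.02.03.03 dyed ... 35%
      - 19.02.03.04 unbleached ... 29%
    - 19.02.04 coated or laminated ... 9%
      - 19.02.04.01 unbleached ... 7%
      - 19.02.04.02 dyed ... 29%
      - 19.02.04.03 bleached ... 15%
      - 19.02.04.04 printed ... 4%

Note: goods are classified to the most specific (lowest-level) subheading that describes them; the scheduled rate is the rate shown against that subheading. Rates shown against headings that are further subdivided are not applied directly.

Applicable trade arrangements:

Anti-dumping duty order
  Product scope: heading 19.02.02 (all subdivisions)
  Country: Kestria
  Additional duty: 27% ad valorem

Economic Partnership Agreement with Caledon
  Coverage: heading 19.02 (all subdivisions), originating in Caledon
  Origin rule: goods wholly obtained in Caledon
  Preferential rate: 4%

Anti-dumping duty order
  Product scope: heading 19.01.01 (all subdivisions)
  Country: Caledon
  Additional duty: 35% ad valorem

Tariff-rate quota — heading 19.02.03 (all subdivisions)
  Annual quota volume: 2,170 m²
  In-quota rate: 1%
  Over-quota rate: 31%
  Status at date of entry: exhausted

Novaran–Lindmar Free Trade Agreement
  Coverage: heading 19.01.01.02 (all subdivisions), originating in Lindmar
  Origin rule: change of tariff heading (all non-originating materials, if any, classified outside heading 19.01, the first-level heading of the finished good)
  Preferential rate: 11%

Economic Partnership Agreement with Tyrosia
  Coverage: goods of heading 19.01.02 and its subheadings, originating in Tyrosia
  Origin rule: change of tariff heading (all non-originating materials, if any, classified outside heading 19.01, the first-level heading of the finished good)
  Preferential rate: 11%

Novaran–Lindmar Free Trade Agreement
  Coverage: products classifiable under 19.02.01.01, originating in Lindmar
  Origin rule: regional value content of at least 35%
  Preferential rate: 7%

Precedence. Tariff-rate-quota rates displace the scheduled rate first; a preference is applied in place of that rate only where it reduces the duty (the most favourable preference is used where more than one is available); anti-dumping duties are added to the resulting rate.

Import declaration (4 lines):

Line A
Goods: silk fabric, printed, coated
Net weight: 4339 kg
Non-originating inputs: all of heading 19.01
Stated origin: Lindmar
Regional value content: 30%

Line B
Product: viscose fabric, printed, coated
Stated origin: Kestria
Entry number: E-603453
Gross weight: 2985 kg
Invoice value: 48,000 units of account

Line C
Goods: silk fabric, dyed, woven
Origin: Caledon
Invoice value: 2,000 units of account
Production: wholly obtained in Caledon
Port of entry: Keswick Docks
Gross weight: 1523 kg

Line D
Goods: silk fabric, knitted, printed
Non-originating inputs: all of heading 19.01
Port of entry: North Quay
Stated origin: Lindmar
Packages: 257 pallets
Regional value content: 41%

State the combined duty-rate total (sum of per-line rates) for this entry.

Line A: silk → 19.02; coated → 19.02.04; printed → 19.02.04.04. Scheduled 4%. Lindmar agreement on 19.01.01.02: 19.02.04.04 not covered; Lindmar agreement on 19.02.01.01: 19.02.04.04 not covered. → 4%.
Line B: viscose → 19.01; coated → 19.01.01; printed → 19.01.01.01. Scheduled 37%. No special measure applies. → 37%.
Line C: silk → 19.02; woven → 19.02.02; dyed → 19.02.02.01. Scheduled 36%. Caledon agreement on 19.02: wholly obtained → 4% available; preferential 4%. → 4%.
Line D: silk → 19.02; knitted → 19.02.01; printed → 19.02.01.02. Scheduled 9%. Lindmar agreement on 19.01.01.02: 19.02.01.02 not covered; Lindmar agreement on 19.02.01.01: 19.02.01.02 not covered. → 9%.
Sum: 4% + 37% + 4% + 9% = 54%.

54%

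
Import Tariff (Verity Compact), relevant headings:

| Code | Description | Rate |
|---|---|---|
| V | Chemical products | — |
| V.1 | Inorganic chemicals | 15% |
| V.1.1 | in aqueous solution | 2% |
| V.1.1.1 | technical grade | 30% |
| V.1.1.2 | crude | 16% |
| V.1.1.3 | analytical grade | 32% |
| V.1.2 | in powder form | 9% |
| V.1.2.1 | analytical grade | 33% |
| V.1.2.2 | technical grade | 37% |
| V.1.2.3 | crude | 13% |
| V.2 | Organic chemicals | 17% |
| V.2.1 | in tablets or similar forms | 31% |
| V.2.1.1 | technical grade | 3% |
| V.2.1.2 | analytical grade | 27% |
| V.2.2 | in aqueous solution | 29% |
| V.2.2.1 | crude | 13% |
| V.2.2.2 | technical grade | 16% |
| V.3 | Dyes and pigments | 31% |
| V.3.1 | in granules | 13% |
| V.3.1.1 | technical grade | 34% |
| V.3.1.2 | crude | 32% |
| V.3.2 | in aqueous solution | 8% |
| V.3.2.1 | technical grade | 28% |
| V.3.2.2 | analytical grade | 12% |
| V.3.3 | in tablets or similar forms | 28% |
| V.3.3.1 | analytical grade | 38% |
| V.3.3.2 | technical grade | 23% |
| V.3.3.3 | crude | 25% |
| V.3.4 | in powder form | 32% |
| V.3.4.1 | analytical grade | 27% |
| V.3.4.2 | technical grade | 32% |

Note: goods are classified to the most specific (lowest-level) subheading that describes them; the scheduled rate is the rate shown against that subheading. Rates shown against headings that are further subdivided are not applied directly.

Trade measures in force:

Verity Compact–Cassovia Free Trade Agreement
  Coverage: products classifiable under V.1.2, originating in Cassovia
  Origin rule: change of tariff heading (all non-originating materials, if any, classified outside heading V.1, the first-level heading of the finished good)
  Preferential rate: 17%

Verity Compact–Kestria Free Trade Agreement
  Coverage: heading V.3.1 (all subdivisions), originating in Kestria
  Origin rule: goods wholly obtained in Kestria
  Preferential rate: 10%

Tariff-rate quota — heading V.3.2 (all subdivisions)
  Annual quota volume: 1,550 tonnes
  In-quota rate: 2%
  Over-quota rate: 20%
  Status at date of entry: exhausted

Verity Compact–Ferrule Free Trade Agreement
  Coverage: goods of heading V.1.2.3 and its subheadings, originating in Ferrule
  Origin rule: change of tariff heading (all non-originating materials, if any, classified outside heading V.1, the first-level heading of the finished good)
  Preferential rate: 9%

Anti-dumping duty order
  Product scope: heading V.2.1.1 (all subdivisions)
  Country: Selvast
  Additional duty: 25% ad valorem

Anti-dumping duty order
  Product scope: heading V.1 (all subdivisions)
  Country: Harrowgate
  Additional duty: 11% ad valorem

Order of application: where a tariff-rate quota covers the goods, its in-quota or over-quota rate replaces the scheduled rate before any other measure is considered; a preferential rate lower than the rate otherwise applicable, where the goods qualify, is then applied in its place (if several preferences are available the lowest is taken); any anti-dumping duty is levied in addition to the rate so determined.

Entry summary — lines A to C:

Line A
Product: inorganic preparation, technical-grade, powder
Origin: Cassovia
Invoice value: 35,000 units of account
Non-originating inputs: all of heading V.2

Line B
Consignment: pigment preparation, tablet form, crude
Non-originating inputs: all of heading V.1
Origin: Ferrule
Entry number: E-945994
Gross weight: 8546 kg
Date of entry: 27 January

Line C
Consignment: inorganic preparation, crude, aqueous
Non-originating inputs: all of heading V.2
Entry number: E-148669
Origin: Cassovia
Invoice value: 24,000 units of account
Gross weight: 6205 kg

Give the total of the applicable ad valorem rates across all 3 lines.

58%

Line A: inorganic → V.1; powder → V.1.2; technical-grade → V.1.2.2. Scheduled 37%. Cassovia agreement on V.1.2: CTH met → 17% available; preferential 17%. → 17%.
Line B: pigment → V.3; tablet form → V.3.3; crude → V.3.3.3. Scheduled 25%. Ferrule agreement on V.1.2.3: V.3.3.3 not covered. → 25%.
Line C: inorganic → V.1; aqueous → V.1.1; crude → V.1.1.2. Scheduled 16%. Cassovia agreement on V.1.2: V.1.1.2 not covered. → 16%.
Sum: 17% + 25% + 16% = 58%.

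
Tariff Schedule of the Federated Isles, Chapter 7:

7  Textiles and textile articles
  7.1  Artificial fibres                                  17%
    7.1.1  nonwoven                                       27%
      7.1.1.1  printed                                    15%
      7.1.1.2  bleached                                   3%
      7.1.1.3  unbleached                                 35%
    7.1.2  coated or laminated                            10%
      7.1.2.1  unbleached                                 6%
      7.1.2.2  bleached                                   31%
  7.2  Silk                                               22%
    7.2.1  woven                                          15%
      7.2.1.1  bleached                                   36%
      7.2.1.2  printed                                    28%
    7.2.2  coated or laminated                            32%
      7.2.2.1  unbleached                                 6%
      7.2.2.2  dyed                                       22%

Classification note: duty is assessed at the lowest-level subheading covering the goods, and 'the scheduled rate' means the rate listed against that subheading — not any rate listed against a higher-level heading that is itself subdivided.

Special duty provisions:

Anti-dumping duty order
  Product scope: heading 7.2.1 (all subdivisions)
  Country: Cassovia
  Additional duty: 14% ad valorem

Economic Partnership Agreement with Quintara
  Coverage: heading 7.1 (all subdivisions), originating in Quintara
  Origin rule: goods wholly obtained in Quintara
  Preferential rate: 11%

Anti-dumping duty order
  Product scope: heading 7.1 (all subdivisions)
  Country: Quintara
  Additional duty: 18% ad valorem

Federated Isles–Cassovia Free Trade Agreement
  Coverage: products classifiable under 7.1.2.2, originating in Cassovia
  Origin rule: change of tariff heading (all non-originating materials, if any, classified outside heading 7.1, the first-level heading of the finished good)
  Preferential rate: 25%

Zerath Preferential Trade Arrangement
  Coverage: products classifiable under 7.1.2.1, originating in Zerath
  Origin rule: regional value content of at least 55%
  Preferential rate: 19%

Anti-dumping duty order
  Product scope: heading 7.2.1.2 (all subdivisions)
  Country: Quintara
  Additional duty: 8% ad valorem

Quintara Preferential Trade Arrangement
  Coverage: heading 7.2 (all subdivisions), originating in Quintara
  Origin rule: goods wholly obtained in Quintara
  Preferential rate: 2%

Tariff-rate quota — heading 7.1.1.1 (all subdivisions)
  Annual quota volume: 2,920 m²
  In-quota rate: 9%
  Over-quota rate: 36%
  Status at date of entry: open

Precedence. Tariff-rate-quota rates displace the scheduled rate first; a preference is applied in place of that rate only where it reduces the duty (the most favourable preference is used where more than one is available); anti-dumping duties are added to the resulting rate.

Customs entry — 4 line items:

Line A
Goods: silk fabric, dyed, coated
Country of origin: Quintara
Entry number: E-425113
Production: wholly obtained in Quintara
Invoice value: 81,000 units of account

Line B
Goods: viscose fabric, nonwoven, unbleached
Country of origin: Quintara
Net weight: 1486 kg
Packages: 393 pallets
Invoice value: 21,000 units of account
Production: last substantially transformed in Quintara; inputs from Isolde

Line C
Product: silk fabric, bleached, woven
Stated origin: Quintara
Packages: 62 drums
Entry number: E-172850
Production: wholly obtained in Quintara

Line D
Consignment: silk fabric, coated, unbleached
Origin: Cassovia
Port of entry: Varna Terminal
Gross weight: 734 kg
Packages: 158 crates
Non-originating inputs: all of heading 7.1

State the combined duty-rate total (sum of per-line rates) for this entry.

63%

Line A: silk → 7.2; coated → 7.2.2; dyed → 7.2.2.2. Scheduled 22%. Quintara agreement on 7.1: 7.2.2.2 not covered; Quintara agreement on 7.2: wholly obtained → 2% available; preferential 2%. → 2%.
Line B: viscose → 7.1; nonwoven → 7.1.1; unbleached → 7.1.1.3. Scheduled 35%. Quintara agreement on 7.1: not wholly obtained; Quintara agreement on 7.2: 7.1.1.3 not covered; anti-dumping (Quintara, 7.1): +18%; total 35% + 18% = 53%. → 53%.
Line C: silk → 7.2; woven → 7.2.1; bleached → 7.2.1.1. Scheduled 36%. Quintara agreement on 7.1: 7.2.1.1 not covered; Quintara agreement on 7.2: wholly obtained → 2% available; preferential 2%. → 2%.
Line D: silk → 7.2; coated → 7.2.2; unbleached → 7.2.2.1. Scheduled 6%. Cassovia agreement on 7.1.2.2: 7.2.2.1 not covered. → 6%.
Sum: 2% + 53% + 2% + 6% = 63%.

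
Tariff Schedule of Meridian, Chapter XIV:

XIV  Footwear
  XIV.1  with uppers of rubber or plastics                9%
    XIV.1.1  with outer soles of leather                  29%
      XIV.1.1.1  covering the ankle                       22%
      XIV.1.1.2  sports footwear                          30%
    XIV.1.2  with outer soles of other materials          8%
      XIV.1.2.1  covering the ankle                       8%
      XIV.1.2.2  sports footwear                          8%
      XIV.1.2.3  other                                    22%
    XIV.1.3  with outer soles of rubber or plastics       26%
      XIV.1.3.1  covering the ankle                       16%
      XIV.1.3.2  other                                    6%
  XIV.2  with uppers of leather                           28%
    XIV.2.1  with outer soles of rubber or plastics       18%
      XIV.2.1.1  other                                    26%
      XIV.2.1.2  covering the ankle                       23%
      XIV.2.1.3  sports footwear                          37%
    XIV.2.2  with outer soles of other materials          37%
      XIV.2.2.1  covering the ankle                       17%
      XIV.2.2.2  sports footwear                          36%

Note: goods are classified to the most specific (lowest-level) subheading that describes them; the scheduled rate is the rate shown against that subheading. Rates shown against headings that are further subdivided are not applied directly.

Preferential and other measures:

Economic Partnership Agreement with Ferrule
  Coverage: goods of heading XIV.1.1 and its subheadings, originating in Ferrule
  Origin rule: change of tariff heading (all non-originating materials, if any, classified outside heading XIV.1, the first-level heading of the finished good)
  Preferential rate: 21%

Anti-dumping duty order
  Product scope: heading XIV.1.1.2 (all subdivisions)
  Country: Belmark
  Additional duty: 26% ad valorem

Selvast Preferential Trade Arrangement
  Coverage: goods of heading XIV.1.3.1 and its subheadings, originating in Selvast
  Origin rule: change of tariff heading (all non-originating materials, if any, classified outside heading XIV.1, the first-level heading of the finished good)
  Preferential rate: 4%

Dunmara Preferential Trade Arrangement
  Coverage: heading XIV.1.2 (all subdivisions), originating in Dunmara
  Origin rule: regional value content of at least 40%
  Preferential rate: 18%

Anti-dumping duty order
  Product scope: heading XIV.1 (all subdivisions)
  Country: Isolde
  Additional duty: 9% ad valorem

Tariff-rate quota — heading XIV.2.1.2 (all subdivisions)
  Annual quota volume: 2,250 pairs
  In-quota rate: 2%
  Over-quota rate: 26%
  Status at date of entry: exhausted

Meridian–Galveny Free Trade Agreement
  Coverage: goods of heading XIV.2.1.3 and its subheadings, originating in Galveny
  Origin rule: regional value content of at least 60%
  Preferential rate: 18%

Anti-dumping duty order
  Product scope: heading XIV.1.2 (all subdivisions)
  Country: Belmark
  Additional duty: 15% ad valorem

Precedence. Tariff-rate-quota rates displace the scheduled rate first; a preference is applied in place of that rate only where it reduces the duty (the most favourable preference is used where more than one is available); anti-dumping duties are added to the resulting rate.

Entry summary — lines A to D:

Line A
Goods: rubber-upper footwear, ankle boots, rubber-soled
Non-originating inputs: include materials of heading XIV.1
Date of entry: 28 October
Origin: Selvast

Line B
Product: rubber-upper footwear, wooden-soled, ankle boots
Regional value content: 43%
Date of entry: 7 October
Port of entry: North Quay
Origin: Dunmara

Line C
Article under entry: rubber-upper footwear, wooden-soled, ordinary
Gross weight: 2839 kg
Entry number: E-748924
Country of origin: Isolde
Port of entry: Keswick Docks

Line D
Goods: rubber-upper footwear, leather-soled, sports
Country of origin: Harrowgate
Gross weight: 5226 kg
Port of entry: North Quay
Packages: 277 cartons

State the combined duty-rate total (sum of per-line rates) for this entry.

85%

Line A: rubber-upper → XIV.1; rubber-soled → XIV.1.3; ankle boots → XIV.1.3.1. Scheduled 16%. Selvast agreement on XIV.1.3.1: CTH not met. → 16%.
Line B: rubber-upper → XIV.1; wooden-soled → XIV.1.2; ankle boots → XIV.1.2.1. Scheduled 8%. Dunmara agreement on XIV.1.2: RVC ≥ 40% → 18% available; preference 18% not lower than 8% → no reduction. → 8%.
Line C: rubber-upper → XIV.1; wooden-soled → XIV.1.2; ordinary → XIV.1.2.3. Scheduled 22%. anti-dumping (Isolde, XIV.1): +9%; total 22% + 9% = 31%. → 31%.
Line D: rubber-upper → XIV.1; leather-soled → XIV.1.1; sports → XIV.1.1.2. Scheduled 30%. No special measure applies. → 30%.
Sum: 16% + 8% + 31% + 30% = 85%.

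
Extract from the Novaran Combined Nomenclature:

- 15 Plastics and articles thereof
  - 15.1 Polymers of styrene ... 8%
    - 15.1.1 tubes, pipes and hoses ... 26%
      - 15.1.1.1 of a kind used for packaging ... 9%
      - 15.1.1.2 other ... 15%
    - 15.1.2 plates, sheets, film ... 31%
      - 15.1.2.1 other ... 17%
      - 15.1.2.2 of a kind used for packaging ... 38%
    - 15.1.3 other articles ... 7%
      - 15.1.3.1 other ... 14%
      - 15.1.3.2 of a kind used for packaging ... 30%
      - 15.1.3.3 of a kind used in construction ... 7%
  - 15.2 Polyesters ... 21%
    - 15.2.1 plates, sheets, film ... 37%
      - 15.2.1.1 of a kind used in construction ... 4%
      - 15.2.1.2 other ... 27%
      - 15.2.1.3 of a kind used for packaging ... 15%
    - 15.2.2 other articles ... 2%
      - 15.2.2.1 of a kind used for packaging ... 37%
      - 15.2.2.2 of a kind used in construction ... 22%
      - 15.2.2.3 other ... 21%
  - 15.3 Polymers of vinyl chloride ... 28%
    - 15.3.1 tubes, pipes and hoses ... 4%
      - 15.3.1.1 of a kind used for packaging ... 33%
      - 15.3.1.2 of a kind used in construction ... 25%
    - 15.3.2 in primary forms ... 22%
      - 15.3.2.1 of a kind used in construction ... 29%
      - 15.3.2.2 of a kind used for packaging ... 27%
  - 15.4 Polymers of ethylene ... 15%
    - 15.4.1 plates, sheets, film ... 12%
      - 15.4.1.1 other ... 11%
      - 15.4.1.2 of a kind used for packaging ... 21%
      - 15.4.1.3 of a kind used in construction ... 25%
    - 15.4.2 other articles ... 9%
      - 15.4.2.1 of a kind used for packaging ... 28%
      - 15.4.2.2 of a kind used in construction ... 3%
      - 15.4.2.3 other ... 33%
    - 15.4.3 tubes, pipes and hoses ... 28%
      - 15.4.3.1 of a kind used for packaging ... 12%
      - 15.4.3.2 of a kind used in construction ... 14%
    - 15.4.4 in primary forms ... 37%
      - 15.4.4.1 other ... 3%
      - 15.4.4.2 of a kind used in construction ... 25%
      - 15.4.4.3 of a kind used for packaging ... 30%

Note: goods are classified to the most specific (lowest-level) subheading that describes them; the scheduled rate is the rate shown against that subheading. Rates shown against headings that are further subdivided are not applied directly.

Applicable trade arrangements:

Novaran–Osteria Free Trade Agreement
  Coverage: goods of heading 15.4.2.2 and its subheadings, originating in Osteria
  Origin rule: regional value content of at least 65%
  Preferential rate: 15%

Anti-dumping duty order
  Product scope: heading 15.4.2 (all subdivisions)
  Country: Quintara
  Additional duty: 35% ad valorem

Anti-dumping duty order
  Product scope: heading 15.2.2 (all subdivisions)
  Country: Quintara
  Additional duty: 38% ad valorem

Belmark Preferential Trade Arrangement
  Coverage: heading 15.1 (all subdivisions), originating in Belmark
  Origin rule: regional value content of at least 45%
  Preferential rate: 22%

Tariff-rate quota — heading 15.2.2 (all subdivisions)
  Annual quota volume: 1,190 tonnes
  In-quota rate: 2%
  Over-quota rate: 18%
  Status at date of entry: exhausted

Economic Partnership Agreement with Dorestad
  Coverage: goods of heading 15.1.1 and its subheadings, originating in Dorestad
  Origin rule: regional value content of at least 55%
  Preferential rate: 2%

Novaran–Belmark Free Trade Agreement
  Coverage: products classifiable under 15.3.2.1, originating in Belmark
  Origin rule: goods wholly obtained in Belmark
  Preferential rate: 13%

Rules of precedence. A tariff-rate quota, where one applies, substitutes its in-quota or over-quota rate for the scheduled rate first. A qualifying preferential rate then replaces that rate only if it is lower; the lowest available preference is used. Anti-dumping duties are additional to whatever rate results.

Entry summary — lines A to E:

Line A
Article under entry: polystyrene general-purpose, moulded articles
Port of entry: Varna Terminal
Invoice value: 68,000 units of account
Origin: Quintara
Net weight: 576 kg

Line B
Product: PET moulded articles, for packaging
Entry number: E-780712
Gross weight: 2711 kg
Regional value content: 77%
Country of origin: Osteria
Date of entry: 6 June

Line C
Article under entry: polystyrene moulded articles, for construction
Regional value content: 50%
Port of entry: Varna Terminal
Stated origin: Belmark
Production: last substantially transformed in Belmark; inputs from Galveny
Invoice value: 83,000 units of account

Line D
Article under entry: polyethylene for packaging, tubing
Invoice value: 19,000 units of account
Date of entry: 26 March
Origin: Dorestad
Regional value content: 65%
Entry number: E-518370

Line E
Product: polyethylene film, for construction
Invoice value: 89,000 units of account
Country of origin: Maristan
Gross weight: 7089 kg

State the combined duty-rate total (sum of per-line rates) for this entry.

Line A: polystyrene → 15.1; moulded articles → 15.1.3; general-purpose → 15.1.3.1. Scheduled 14%. No special measure applies. → 14%.
Line B: PET → 15.2; moulded articles → 15.2.2; for packaging → 15.2.2.1. Scheduled 37%. quota on 15.2.2 exhausted → over-quota 18%; Osteria agreement on 15.4.2.2: 15.2.2.1 not covered. → 18%.
Line C: polystyrene → 15.1; moulded articles → 15.1.3; for construction → 15.1.3.3. Scheduled 7%. Belmark agreement on 15.1: RVC ≥ 45% → 22% available; Belmark agreement on 15.3.2.1: 15.1.3.3 not covered; preference 22% not lower than 7% → no reduction. → 7%.
Line D: polyethylene → 15.4; tubing → 15.4.3; for packaging → 15.4.3.1. Scheduled 12%. Dorestad agreement on 15.1.1: 15.4.3.1 not covered. → 12%.
Line E: polyethylene → 15.4; film → 15.4.1; for construction → 15.4.1.3. Scheduled 25%. No special measure applies. → 25%.
Sum: 14% + 18% + 7% + 12% + 25% = 76%.

76%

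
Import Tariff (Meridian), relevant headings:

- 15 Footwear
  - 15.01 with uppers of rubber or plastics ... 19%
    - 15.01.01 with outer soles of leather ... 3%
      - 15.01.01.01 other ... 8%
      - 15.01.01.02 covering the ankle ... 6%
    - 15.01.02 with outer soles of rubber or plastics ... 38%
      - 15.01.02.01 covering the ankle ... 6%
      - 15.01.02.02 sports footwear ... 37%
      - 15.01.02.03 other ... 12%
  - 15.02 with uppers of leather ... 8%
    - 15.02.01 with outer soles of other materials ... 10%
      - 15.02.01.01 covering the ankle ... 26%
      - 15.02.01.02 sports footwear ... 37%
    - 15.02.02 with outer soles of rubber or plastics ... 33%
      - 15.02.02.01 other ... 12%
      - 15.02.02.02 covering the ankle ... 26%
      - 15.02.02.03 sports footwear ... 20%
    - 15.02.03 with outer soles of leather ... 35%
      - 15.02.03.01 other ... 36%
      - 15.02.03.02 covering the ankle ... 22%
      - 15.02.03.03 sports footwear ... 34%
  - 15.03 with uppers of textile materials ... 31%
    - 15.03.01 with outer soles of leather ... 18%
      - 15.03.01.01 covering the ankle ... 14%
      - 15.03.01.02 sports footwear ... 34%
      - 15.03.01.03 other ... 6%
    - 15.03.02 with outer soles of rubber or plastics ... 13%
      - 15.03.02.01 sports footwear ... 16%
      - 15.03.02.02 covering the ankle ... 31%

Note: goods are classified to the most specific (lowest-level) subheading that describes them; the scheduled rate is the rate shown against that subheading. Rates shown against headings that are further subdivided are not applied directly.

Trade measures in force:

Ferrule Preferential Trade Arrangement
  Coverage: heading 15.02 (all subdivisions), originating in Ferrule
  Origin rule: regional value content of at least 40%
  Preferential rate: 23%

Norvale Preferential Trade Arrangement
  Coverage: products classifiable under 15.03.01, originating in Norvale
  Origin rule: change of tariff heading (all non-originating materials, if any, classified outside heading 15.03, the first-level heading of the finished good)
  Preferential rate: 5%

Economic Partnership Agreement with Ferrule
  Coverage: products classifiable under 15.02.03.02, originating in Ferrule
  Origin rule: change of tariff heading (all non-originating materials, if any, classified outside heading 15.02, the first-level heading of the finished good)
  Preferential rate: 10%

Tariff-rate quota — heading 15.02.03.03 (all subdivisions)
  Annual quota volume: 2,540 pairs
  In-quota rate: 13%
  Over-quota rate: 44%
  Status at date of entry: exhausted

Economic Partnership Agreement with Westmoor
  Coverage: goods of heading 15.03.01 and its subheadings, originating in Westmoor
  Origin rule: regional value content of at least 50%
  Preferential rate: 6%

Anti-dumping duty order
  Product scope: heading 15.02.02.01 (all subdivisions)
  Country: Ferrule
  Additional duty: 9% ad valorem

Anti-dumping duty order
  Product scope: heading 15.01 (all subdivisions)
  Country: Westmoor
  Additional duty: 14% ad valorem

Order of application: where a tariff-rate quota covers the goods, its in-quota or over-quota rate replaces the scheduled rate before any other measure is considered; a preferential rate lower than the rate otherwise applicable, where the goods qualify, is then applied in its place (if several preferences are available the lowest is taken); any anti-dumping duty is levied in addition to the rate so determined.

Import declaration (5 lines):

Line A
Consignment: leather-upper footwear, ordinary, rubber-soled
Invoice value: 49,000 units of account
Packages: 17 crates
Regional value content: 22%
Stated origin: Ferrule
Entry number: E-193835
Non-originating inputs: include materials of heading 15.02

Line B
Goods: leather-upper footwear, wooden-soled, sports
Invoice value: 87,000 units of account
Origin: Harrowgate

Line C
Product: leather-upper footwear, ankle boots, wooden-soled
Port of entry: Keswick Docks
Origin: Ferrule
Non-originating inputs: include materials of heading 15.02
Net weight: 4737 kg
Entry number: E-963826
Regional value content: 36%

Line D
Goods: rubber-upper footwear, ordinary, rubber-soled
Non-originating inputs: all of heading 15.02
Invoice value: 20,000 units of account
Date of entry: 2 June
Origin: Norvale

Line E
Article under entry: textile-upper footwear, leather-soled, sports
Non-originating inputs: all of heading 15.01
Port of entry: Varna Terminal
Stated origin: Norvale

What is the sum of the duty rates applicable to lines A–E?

101%

Line A: leather-upper → 15.02; rubber-soled → 15.02.02; ordinary → 15.02.02.01. Scheduled 12%. Ferrule agreement on 15.02: RVC < 40%; Ferrule agreement on 15.02.03.02: 15.02.02.01 not covered; anti-dumping (Ferrule, 15.02.02.01): +9%; total 12% + 9% = 21%. → 21%.
Line B: leather-upper → 15.02; wooden-soled → 15.02.01; sports → 15.02.01.02. Scheduled 37%. No special measure applies. → 37%.
Line C: leather-upper → 15.02; wooden-soled → 15.02.01; ankle boots → 15.02.01.01. Scheduled 26%. Ferrule agreement on 15.02: RVC < 40%; Ferrule agreement on 15.02.03.02: 15.02.01.01 not covered. → 26%.
Line D: rubber-upper → 15.01; rubber-soled → 15.01.02; ordinary → 15.01.02.03. Scheduled 12%. Norvale agreement on 15.03.01: 15.01.02.03 not covered. → 12%.
Line E: textile-upper → 15.03; leather-soled → 15.03.01; sports → 15.03.01.02. Scheduled 34%. Norvale agreement on 15.03.01: CTH met → 5% available; preferential 5%. → 5%.
Sum: 21% + 37% + 26% + 12% + 5% = 101%.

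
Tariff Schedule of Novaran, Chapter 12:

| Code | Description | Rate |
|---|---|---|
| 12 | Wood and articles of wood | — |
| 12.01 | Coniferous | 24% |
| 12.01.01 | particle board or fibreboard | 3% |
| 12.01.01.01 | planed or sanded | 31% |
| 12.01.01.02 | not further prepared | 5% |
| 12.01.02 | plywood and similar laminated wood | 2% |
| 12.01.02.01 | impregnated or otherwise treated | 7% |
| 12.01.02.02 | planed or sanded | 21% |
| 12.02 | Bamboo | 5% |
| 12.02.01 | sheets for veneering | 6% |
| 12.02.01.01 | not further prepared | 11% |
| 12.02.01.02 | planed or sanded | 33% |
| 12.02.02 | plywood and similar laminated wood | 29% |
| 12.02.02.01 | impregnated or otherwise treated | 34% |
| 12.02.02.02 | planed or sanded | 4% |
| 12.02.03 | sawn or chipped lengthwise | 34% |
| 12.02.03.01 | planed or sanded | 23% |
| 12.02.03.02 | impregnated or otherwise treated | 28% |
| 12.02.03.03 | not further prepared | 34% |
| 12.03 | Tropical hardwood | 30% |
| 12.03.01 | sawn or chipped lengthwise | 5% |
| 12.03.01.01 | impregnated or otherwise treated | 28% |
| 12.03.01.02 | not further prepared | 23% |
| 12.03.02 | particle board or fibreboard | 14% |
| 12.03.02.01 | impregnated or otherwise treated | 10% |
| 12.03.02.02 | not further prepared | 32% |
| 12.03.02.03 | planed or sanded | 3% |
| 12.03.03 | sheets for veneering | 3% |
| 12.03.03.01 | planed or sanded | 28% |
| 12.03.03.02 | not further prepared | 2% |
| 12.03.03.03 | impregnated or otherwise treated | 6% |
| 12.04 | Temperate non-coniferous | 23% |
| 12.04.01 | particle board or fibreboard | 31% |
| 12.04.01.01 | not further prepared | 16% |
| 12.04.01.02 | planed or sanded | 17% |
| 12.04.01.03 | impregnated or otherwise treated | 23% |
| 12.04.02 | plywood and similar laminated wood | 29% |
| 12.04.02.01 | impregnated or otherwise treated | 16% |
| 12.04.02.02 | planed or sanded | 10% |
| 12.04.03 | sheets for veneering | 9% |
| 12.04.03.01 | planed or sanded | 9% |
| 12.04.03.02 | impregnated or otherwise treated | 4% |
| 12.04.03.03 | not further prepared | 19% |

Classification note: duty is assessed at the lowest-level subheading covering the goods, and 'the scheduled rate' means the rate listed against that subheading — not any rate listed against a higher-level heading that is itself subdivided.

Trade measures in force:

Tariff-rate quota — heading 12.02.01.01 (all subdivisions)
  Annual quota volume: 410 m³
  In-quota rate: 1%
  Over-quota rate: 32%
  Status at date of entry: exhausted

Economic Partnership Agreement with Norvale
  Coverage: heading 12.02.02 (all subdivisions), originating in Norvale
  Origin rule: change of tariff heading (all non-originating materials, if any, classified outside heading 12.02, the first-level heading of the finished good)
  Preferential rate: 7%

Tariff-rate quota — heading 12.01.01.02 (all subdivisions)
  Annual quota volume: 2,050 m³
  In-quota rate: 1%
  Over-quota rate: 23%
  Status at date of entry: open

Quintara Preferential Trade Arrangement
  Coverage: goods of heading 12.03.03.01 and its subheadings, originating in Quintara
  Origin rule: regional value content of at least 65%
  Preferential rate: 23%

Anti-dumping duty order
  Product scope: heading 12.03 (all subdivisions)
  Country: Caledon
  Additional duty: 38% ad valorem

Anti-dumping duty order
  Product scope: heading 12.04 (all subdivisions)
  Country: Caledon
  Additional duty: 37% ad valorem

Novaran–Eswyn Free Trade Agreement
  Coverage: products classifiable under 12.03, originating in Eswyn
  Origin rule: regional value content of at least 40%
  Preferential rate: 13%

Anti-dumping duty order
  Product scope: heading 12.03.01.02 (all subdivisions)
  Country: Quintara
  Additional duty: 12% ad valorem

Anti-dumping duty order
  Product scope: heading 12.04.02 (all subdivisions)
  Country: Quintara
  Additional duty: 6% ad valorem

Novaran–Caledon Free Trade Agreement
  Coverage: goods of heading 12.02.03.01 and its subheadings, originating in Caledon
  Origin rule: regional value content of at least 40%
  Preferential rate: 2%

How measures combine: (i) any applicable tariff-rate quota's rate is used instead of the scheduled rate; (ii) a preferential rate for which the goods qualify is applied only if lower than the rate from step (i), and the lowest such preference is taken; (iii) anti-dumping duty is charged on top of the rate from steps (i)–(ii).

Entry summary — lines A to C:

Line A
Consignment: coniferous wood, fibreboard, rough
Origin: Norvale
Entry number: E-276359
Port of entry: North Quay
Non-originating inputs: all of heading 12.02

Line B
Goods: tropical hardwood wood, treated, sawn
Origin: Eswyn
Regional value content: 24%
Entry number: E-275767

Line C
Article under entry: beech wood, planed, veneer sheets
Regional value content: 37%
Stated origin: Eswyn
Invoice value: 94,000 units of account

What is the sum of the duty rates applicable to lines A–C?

Line A: coniferous → 12.01; fibreboard → 12.01.01; rough → 12.01.01.02. Scheduled 5%. quota on 12.01.01.02 open → in-quota 1%; Norvale agreement on 12.02.02: 12.01.01.02 not covered. → 1%.
Line B: tropical hardwood → 12.03; sawn → 12.03.01; treated → 12.03.01.01. Scheduled 28%. Eswyn agreement on 12.03: RVC < 40%. → 28%.
Line C: beech → 12.04; veneer sheets → 12.04.03; planed → 12.04.03.01. Scheduled 9%. Eswyn agreement on 12.03: 12.04.03.01 not covered. → 9%.
Sum: 1% + 28% + 9% = 38%.

38%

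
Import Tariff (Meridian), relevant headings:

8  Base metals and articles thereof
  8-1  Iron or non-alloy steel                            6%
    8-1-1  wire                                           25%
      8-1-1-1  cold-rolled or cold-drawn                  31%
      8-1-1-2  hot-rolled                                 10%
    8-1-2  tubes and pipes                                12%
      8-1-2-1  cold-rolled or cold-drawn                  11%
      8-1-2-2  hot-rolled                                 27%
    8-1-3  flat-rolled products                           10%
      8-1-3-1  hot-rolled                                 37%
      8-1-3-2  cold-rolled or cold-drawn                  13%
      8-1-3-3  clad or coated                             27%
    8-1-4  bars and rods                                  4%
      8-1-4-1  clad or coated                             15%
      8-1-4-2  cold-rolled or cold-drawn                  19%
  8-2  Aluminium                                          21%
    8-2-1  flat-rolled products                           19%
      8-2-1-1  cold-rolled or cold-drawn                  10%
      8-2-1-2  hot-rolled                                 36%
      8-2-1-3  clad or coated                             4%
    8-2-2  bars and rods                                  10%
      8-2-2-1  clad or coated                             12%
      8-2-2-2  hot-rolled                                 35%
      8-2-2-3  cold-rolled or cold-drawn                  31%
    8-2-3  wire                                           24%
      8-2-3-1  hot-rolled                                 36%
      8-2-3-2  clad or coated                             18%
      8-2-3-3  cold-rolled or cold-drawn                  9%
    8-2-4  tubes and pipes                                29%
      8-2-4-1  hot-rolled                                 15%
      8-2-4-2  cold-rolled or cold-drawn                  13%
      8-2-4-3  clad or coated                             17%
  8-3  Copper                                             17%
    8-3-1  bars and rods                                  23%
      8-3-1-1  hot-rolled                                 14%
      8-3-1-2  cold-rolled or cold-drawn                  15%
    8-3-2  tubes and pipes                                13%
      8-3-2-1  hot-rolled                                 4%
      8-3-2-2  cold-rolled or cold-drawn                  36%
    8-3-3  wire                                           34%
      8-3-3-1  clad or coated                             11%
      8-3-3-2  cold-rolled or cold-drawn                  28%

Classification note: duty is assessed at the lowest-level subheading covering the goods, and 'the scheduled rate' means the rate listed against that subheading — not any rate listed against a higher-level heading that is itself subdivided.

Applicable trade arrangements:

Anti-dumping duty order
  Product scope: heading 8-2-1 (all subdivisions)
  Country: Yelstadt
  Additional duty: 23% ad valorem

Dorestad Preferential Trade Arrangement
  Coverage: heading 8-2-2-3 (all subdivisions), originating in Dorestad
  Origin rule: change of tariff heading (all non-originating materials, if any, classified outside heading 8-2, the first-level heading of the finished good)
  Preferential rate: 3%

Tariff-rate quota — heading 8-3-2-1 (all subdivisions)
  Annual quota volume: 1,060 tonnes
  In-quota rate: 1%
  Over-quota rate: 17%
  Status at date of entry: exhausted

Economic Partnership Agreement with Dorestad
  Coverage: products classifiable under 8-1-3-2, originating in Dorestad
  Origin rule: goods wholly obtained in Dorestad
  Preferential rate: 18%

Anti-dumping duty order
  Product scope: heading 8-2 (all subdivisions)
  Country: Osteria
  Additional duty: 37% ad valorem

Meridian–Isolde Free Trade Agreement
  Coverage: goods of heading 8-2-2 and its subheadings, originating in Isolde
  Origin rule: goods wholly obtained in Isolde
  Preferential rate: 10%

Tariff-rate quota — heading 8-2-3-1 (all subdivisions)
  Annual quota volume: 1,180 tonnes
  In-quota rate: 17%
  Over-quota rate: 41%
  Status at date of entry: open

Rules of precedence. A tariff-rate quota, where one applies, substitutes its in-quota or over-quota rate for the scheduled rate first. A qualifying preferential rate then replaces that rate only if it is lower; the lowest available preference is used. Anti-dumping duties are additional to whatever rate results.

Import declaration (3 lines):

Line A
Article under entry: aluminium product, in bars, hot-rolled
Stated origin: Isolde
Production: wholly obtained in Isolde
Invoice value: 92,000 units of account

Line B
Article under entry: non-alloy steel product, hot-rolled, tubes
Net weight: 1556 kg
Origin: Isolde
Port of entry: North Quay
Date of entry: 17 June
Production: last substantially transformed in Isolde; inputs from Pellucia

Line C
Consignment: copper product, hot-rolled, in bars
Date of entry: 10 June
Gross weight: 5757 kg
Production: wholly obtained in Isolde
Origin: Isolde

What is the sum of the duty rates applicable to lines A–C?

Line A: aluminium → 8-2; in bars → 8-2-2; hot-rolled → 8-2-2-2. Scheduled 35%. Isolde agreement on 8-2-2: wholly obtained → 10% available; preferential 10%. → 10%.
Line B: non-alloy steel → 8-1; tubes → 8-1-2; hot-rolled → 8-1-2-2. Scheduled 27%. Isolde agreement on 8-2-2: 8-1-2-2 not covered. → 27%.
Line C: copper → 8-3; in bars → 8-3-1; hot-rolled → 8-3-1-1. Scheduled 14%. Isolde agreement on 8-2-2: 8-3-1-1 not covered. → 14%.
Sum: 10% + 27% + 14% = 51%.

51%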